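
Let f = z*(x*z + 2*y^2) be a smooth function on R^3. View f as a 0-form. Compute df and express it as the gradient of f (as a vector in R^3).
df = (z^2) dx + (4*y*z) dy + (2*x*z + 2*y^2) dz; grad f = (z^2, 4*y*z, 2*x*z + 2*y^2)

For a 0-form f, d f = (∂f/∂x) dx + (∂f/∂y) dy + (∂f/∂z) dz. The components of the vector representation are exactly the entries of grad f in Cartesian coordinates:
  ∂f/∂x = z^2
  ∂f/∂y = 4*y*z
  ∂f/∂z = 2*x*z + 2*y^2.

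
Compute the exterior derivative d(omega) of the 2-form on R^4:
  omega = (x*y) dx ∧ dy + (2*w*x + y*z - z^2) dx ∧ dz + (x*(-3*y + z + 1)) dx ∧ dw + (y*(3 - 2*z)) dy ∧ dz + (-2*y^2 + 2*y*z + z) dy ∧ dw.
d(omega) = (-z) dx ∧ dy ∧ dz + (x) dx ∧ dz ∧ dw + (3*x) dx ∧ dy ∧ dw + (-2*y - 1) dy ∧ dz ∧ dw

For a 2-form omega = sum_{i<j} g_{ij} dx_i ∧ dx_j, the exterior derivative is
  d(omega) = sum_{i<j} d(g_{ij}) ∧ dx_i ∧ dx_j = sum_{i<j, k} (∂g_{ij}/∂x_k) dx_k ∧ dx_i ∧ dx_j.
Expand each term, using dx_k ∧ dx_i ∧ dx_j = sgn(permutation) dx_{(a)} ∧ dx_{(b)} ∧ dx_{(c)} with (a < b < c) sorted:
  d(2*w*x + y*z - z^2) includes (∂/∂y)(2*w*x + y*z - z^2) dy = (z) dy, which multiplied by dx ∧ dz gives (-z) dx ∧ dy ∧ dz
  d(2*w*x + y*z - z^2) includes (∂/∂w)(2*w*x + y*z - z^2) dw = (2*x) dw, which multiplied by dx ∧ dz gives (2*x) dx ∧ dz ∧ dw
  d(x*(-3*y + z + 1)) includes (∂/∂y)(x*(-3*y + z + 1)) dy = (-3*x) dy, which multiplied by dx ∧ dw gives (3*x) dx ∧ dy ∧ dw
  d(x*(-3*y + z + 1)) includes (∂/∂z)(x*(-3*y + z + 1)) dz = (x) dz, which multiplied by dx ∧ dw gives (-x) dx ∧ dz ∧ dw
  d(-2*y^2 + 2*y*z + z) includes (∂/∂z)(-2*y^2 + 2*y*z + z) dz = (2*y + 1) dz, which multiplied by dy ∧ dw gives (-2*y - 1) dy ∧ dz ∧ dw
Collecting like 3-forms: d(omega) = (-z) dx ∧ dy ∧ dz + (x) dx ∧ dz ∧ dw + (3*x) dx ∧ dy ∧ dw + (-2*y - 1) dy ∧ dz ∧ dw.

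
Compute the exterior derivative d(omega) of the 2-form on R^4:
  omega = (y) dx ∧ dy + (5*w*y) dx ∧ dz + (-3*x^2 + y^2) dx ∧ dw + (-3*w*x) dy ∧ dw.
d(omega) = (-5*w) dx ∧ dy ∧ dz + (5*y) dx ∧ dz ∧ dw + (-3*w - 2*y) dx ∧ dy ∧ dw

For a 2-form omega = sum_{i<j} g_{ij} dx_i ∧ dx_j, the exterior derivative is
  d(omega) = sum_{i<j} d(g_{ij}) ∧ dx_i ∧ dx_j = sum_{i<j, k} (∂g_{ij}/∂x_k) dx_k ∧ dx_i ∧ dx_j.
Expand each term, using dx_k ∧ dx_i ∧ dx_j = sgn(permutation) dx_{(a)} ∧ dx_{(b)} ∧ dx_{(c)} with (a < b < c) sorted:
  d(5*w*y) includes (∂/∂y)(5*w*y) dy = (5*w) dy, which multiplied by dx ∧ dz gives (-5*w) dx ∧ dy ∧ dz
  d(5*w*y) includes (∂/∂w)(5*w*y) dw = (5*y) dw, which multiplied by dx ∧ dz gives (5*y) dx ∧ dz ∧ dw
  d(-3*x^2 + y^2) includes (∂/∂y)(-3*x^2 + y^2) dy = (2*y) dy, which multiplied by dx ∧ dw gives (-2*y) dx ∧ dy ∧ dw
  d(-3*w*x) includes (∂/∂x)(-3*w*x) dx = (-3*w) dx, which multiplied by dy ∧ dw gives (-3*w) dx ∧ dy ∧ dw
Collecting like 3-forms: d(omega) = (-5*w) dx ∧ dy ∧ dz + (5*y) dx ∧ dz ∧ dw + (-3*w - 2*y) dx ∧ dy ∧ dw.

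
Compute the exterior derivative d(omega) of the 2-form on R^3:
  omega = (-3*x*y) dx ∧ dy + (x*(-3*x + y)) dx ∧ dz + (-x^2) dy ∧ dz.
d(omega) = (-3*x) dx ∧ dy ∧ dz

For a 2-form omega = sum_{i<j} g_{ij} dx_i ∧ dx_j, the exterior derivative is
  d(omega) = sum_{i<j} d(g_{ij}) ∧ dx_i ∧ dx_j = sum_{i<j, k} (∂g_{ij}/∂x_k) dx_k ∧ dx_i ∧ dx_j.
Expand each term, using dx_k ∧ dx_i ∧ dx_j = sgn(permutation) dx_{(a)} ∧ dx_{(b)} ∧ dx_{(c)} with (a < b < c) sorted:
  d(x*(-3*x + y)) includes (∂/∂y)(x*(-3*x + y)) dy = (x) dy, which multiplied by dx ∧ dz gives (-x) dx ∧ dy ∧ dz
  d(-x^2) includes (∂/∂x)(-x^2) dx = (-2*x) dx, which multiplied by dy ∧ dz gives (-2*x) dx ∧ dy ∧ dz
Collecting like 3-forms: d(omega) = (-3*x) dx ∧ dy ∧ dz.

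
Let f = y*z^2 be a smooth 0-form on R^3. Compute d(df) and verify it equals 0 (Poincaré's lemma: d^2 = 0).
d(df) = 0

Step 1: df = sum_i (∂f/∂x_i) dx_i = (0) dx + (z^2) dy + (2*y*z) dz.
Step 2: Apply d again. Using the 1-form formula, the coefficient of dx ∧ dy in d(df) is ∂^2 f/∂x ∂y - ∂^2 f/∂y ∂x = (0) - (0) = 0 (equality of mixed partials for smooth f).
Similarly for dx ∧ dz and dy ∧ dz — all coefficients vanish. So d(df) = 0.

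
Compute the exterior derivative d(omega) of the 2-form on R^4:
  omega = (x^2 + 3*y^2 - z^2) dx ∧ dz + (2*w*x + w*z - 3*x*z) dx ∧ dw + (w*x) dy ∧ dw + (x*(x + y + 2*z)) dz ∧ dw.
d(omega) = (-6*y) dx ∧ dy ∧ dz + (-w + 5*x + y + 2*z) dx ∧ dz ∧ dw + (w) dx ∧ dy ∧ dw + (x) dy ∧ dz ∧ dw

For a 2-form omega = sum_{i<j} g_{ij} dx_i ∧ dx_j, the exterior derivative is
  d(omega) = sum_{i<j} d(g_{ij}) ∧ dx_i ∧ dx_j = sum_{i<j, k} (∂g_{ij}/∂x_k) dx_k ∧ dx_i ∧ dx_j.
Expand each term, using dx_k ∧ dx_i ∧ dx_j = sgn(permutation) dx_{(a)} ∧ dx_{(b)} ∧ dx_{(c)} with (a < b < c) sorted:
  d(x^2 + 3*y^2 - z^2) includes (∂/∂y)(x^2 + 3*y^2 - z^2) dy = (6*y) dy, which multiplied by dx ∧ dz gives (-6*y) dx ∧ dy ∧ dz
  d(2*w*x + w*z - 3*x*z) includes (∂/∂z)(2*w*x + w*z - 3*x*z) dz = (w - 3*x) dz, which multiplied by dx ∧ dw gives (-w + 3*x) dx ∧ dz ∧ dw
  d(w*x) includes (∂/∂x)(w*x) dx = (w) dx, which multiplied by dy ∧ dw gives (w) dx ∧ dy ∧ dw
  d(x*(x + y + 2*z)) includes (∂/∂x)(x*(x + y + 2*z)) dx = (2*x + y + 2*z) dx, which multiplied by dz ∧ dw gives (2*x + y + 2*z) dx ∧ dz ∧ dw
  d(x*(x + y + 2*z)) includes (∂/∂y)(x*(x + y + 2*z)) dy = (x) dy, which multiplied by dz ∧ dw gives (x) dy ∧ dz ∧ dw
Collecting like 3-forms: d(omega) = (-6*y) dx ∧ dy ∧ dz + (-w + 5*x + y + 2*z) dx ∧ dz ∧ dw + (w) dx ∧ dy ∧ dw + (x) dy ∧ dz ∧ dw.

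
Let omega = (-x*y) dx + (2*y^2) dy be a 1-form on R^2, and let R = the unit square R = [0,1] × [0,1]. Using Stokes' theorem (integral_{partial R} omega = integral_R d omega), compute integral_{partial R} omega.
integral_(partial R) omega = 1/2

Stokes: integral_partial_R omega = integral_R d omega with d omega = (∂Q/∂x - ∂P/∂y) dx ∧ dy.
  ∂Q/∂x = 0
  ∂P/∂y = -x
  integrand = ∂Q/∂x - ∂P/∂y = x.
Integrating over R: integral_0^1 integral_0^1 (x) dx dy = 1/2.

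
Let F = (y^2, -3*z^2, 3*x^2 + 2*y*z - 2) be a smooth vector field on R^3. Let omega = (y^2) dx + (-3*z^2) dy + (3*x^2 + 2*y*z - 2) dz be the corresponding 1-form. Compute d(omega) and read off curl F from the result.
d(omega) = (8*z) dy ∧ dz + (-6*x) dz ∧ dx + (-2*y) dx ∧ dy; curl F = (8*z, -6*x, -2*y)

d omega = sum_{i<j} (∂f_j/∂x_i - ∂f_i/∂x_j) dx_i ∧ dx_j. Under the identification (dy ∧ dz, dz ∧ dx, dx ∧ dy) ↔ (e_x, e_y, e_z), the coefficients are exactly the components of curl F. Compute:
  ∂R/∂y - ∂Q/∂z = (2*z) - (-6*z) = 8*z
  ∂P/∂z - ∂R/∂x = (0) - (6*x) = -6*x
  ∂Q/∂x - ∂P/∂y = (0) - (2*y) = -2*y.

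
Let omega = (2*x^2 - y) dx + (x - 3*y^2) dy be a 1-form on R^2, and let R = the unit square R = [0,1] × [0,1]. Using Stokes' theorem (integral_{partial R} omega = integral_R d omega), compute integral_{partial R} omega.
integral_(partial R) omega = 2

Stokes: integral_partial_R omega = integral_R d omega with d omega = (∂Q/∂x - ∂P/∂y) dx ∧ dy.
  ∂Q/∂x = 1
  ∂P/∂y = -1
  integrand = ∂Q/∂x - ∂P/∂y = 2.
Integrating over R: integral_0^1 integral_0^1 (2) dx dy = 2.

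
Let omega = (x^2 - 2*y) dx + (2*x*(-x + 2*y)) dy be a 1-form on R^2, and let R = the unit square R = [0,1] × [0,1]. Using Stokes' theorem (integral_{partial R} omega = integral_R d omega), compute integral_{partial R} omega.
integral_(partial R) omega = 2

Stokes: integral_partial_R omega = integral_R d omega with d omega = (∂Q/∂x - ∂P/∂y) dx ∧ dy.
  ∂Q/∂x = -4*x + 4*y
  ∂P/∂y = -2
  integrand = ∂Q/∂x - ∂P/∂y = -4*x + 4*y + 2.
Integrating over R: integral_0^1 integral_0^1 (-4*x + 4*y + 2) dx dy = 2.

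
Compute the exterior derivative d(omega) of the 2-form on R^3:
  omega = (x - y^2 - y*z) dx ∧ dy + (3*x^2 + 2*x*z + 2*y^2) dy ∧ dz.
d(omega) = (6*x - y + 2*z) dx ∧ dy ∧ dz

For a 2-form omega = sum_{i<j} g_{ij} dx_i ∧ dx_j, the exterior derivative is
  d(omega) = sum_{i<j} d(g_{ij}) ∧ dx_i ∧ dx_j = sum_{i<j, k} (∂g_{ij}/∂x_k) dx_k ∧ dx_i ∧ dx_j.
Expand each term, using dx_k ∧ dx_i ∧ dx_j = sgn(permutation) dx_{(a)} ∧ dx_{(b)} ∧ dx_{(c)} with (a < b < c) sorted:
  d(x - y^2 - y*z) includes (∂/∂z)(x - y^2 - y*z) dz = (-y) dz, which multiplied by dx ∧ dy gives (-y) dx ∧ dy ∧ dz
  d(3*x^2 + 2*x*z + 2*y^2) includes (∂/∂x)(3*x^2 + 2*x*z + 2*y^2) dx = (6*x + 2*z) dx, which multiplied by dy ∧ dz gives (6*x + 2*z) dx ∧ dy ∧ dz
Collecting like 3-forms: d(omega) = (6*x - y + 2*z) dx ∧ dy ∧ dz.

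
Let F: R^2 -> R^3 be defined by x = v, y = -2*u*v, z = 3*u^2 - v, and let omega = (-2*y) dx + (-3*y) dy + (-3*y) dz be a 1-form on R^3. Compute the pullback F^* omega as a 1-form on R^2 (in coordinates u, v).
F^* omega = (12*u*v*(3*u - v)) du + (2*u*v*(-6*u - 1)) dv

Using F^*(f dg) = (f ∘ F) d(g ∘ F), substitute each coordinate x_i by F_i(u, v) in f_i, and replace dx_i by d F_i = (∂F_i/∂u) du + (∂F_i/∂v) dv.
  For the x component: f_1(F) = 4*u*v; d F_1 = (0) du + (1) dv
  For the y component: f_2(F) = 6*u*v; d F_2 = (-2*v) du + (-2*u) dv
  For the z component: f_3(F) = 6*u*v; d F_3 = (6*u) du + (-1) dv
Combining and collecting du, dv coefficients:
  coeff of du: 12*u*v*(3*u - v)
  coeff of dv: 2*u*v*(-6*u - 1)
F^* omega = (12*u*v*(3*u - v)) du + (2*u*v*(-6*u - 1)) dv.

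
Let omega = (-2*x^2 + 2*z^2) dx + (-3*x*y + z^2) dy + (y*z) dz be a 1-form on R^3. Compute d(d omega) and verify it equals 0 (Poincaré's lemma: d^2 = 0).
d(d omega) = 0

Step 1: d omega = sum_{i<j} (∂f_j/∂x_i - ∂f_i/∂x_j) dx_i ∧ dx_j:
  coeff of dx ∧ dy: -3*y
  coeff of dx ∧ dz: -4*z
  coeff of dy ∧ dz: -z
Step 2: Apply d again to each 2-form coefficient. The only possible 3-form in R^3 is dx ∧ dy ∧ dz, with coefficient
  ∂(coeff of dy∧dz)/∂x - ∂(coeff of dx∧dz)/∂y + ∂(coeff of dx∧dy)/∂z
  = ∂/∂x (-z) - ∂/∂y (-4*z) + ∂/∂z (-3*y).
Each of these terms simplifies to sums of mixed partials that cancel in pairs. The result is 0 (by equality of mixed partials for smooth functions — Schwarz / Clairaut).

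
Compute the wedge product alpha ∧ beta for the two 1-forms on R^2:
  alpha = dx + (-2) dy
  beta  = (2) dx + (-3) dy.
alpha ∧ beta = (1) dx ∧ dy

Distribute the wedge, using dx_i ∧ dx_j = -dx_j ∧ dx_i and dx_i ∧ dx_i = 0. For each pair (i, j) with i < j, the coefficient of dx_i ∧ dx_j in alpha ∧ beta is (alpha_i * beta_j - alpha_j * beta_i). Collecting: alpha ∧ beta = (1) dx ∧ dy.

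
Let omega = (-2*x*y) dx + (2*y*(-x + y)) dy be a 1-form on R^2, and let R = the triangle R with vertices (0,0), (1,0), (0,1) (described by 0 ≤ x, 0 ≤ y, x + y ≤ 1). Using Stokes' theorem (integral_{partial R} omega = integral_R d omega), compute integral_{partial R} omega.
integral_(partial R) omega = 0

Stokes: integral_partial_R omega = integral_R d omega with d omega = (∂Q/∂x - ∂P/∂y) dx ∧ dy.
  ∂Q/∂x = -2*y
  ∂P/∂y = -2*x
  integrand = ∂Q/∂x - ∂P/∂y = 2*x - 2*y.
Integrating over R: integral_0^1 integral_0^{1-x} (2*x - 2*y) dy dx = 0.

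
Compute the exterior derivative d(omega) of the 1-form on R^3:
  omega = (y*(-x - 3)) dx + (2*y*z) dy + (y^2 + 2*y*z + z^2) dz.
d(omega) = (x + 3) dx ∧ dy + (2*z) dy ∧ dz

For a 1-form omega = sum_i f_i dx_i, the exterior derivative is
  d(omega) = sum_{i < j} (∂f_j/∂x_i - ∂f_i/∂x_j) dx_i ∧ dx_j.
  coefficient of dx ∧ dy: ∂f_2/∂x - ∂f_1/∂y = ∂(2*y*z)/∂x - ∂(y*(-x - 3))/∂y = x + 3
  coefficient of dy ∧ dz: ∂f_3/∂y - ∂f_2/∂z = ∂(y^2 + 2*y*z + z^2)/∂y - ∂(2*y*z)/∂z = 2*z
Assembling: d(omega) = (x + 3) dx ∧ dy + (2*z) dy ∧ dz.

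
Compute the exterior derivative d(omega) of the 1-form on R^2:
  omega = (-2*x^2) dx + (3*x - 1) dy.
d(omega) = (3) dx ∧ dy

For a 1-form omega = sum_i f_i dx_i, the exterior derivative is
  d(omega) = sum_{i < j} (∂f_j/∂x_i - ∂f_i/∂x_j) dx_i ∧ dx_j.
  coefficient of dx ∧ dy: ∂f_2/∂x - ∂f_1/∂y = ∂(3*x - 1)/∂x - ∂(-2*x^2)/∂y = 3
Assembling: d(omega) = (3) dx ∧ dy.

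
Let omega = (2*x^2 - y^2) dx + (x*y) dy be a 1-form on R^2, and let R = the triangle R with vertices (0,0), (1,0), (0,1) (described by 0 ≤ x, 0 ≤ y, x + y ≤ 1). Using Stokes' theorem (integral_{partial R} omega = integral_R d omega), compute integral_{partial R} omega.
integral_(partial R) omega = 1/2

Stokes: integral_partial_R omega = integral_R d omega with d omega = (∂Q/∂x - ∂P/∂y) dx ∧ dy.
  ∂Q/∂x = y
  ∂P/∂y = -2*y
  integrand = ∂Q/∂x - ∂P/∂y = 3*y.
Integrating over R: integral_0^1 integral_0^{1-x} (3*y) dy dx = 1/2.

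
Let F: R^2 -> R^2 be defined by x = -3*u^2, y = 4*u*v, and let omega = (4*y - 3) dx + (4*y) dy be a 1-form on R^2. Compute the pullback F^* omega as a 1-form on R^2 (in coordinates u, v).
F^* omega = (2*u*(-48*u*v + 32*v^2 + 9)) du + (64*u^2*v) dv

Using F^*(f dg) = (f ∘ F) d(g ∘ F), substitute each coordinate x_i by F_i(u, v) in f_i, and replace dx_i by d F_i = (∂F_i/∂u) du + (∂F_i/∂v) dv.
  For the x component: f_1(F) = 16*u*v - 3; d F_1 = (-6*u) du + (0) dv
  For the y component: f_2(F) = 16*u*v; d F_2 = (4*v) du + (4*u) dv
Combining and collecting du, dv coefficients:
  coeff of du: 2*u*(-48*u*v + 32*v^2 + 9)
  coeff of dv: 64*u^2*v
F^* omega = (2*u*(-48*u*v + 32*v^2 + 9)) du + (64*u^2*v) dv.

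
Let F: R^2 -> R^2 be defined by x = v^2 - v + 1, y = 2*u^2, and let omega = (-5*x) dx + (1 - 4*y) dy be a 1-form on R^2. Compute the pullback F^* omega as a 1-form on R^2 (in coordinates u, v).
F^* omega = (-32*u^3 + 4*u) du + (-10*v^3 + 15*v^2 - 15*v + 5) dv

Using F^*(f dg) = (f ∘ F) d(g ∘ F), substitute each coordinate x_i by F_i(u, v) in f_i, and replace dx_i by d F_i = (∂F_i/∂u) du + (∂F_i/∂v) dv.
  For the x component: f_1(F) = -5*v^2 + 5*v - 5; d F_1 = (0) du + (2*v - 1) dv
  For the y component: f_2(F) = 1 - 8*u^2; d F_2 = (4*u) du + (0) dv
Combining and collecting du, dv coefficients:
  coeff of du: -32*u^3 + 4*u
  coeff of dv: -10*v^3 + 15*v^2 - 15*v + 5
F^* omega = (-32*u^3 + 4*u) du + (-10*v^3 + 15*v^2 - 15*v + 5) dv.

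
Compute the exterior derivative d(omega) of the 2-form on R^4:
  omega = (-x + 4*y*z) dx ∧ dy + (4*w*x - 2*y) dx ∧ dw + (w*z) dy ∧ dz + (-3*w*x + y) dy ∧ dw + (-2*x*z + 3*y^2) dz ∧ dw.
d(omega) = (4*y) dx ∧ dy ∧ dz + (2 - 3*w) dx ∧ dy ∧ dw + (6*y + z) dy ∧ dz ∧ dw + (-2*z) dx ∧ dz ∧ dw

For a 2-form omega = sum_{i<j} g_{ij} dx_i ∧ dx_j, the exterior derivative is
  d(omega) = sum_{i<j} d(g_{ij}) ∧ dx_i ∧ dx_j = sum_{i<j, k} (∂g_{ij}/∂x_k) dx_k ∧ dx_i ∧ dx_j.
Expand each term, using dx_k ∧ dx_i ∧ dx_j = sgn(permutation) dx_{(a)} ∧ dx_{(b)} ∧ dx_{(c)} with (a < b < c) sorted:
  d(-x + 4*y*z) includes (∂/∂z)(-x + 4*y*z) dz = (4*y) dz, which multiplied by dx ∧ dy gives (4*y) dx ∧ dy ∧ dz
  d(4*w*x - 2*y) includes (∂/∂y)(4*w*x - 2*y) dy = (-2) dy, which multiplied by dx ∧ dw gives (2) dx ∧ dy ∧ dw
  d(w*z) includes (∂/∂w)(w*z) dw = (z) dw, which multiplied by dy ∧ dz gives (z) dy ∧ dz ∧ dw
  d(-3*w*x + y) includes (∂/∂x)(-3*w*x + y) dx = (-3*w) dx, which multiplied by dy ∧ dw gives (-3*w) dx ∧ dy ∧ dw
  d(-2*x*z + 3*y^2) includes (∂/∂x)(-2*x*z + 3*y^2) dx = (-2*z) dx, which multiplied by dz ∧ dw gives (-2*z) dx ∧ dz ∧ dw
  d(-2*x*z + 3*y^2) includes (∂/∂y)(-2*x*z + 3*y^2) dy = (6*y) dy, which multiplied by dz ∧ dw gives (6*y) dy ∧ dz ∧ dw
Collecting like 3-forms: d(omega) = (4*y) dx ∧ dy ∧ dz + (2 - 3*w) dx ∧ dy ∧ dw + (6*y + z) dy ∧ dz ∧ dw + (-2*z) dx ∧ dz ∧ dw.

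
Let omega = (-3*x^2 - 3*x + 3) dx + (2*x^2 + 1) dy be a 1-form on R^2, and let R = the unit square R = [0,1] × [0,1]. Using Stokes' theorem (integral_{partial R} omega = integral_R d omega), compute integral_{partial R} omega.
integral_(partial R) omega = 2

Stokes: integral_partial_R omega = integral_R d omega with d omega = (∂Q/∂x - ∂P/∂y) dx ∧ dy.
  ∂Q/∂x = 4*x
  ∂P/∂y = 0
  integrand = ∂Q/∂x - ∂P/∂y = 4*x.
Integrating over R: integral_0^1 integral_0^1 (4*x) dx dy = 2.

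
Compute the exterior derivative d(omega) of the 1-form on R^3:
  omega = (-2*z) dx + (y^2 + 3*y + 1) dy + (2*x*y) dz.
d(omega) = (2*y + 2) dx ∧ dz + (2*x) dy ∧ dz

For a 1-form omega = sum_i f_i dx_i, the exterior derivative is
  d(omega) = sum_{i < j} (∂f_j/∂x_i - ∂f_i/∂x_j) dx_i ∧ dx_j.
  coefficient of dx ∧ dz: ∂f_3/∂x - ∂f_1/∂z = ∂(2*x*y)/∂x - ∂(-2*z)/∂z = 2*y + 2
  coefficient of dy ∧ dz: ∂f_3/∂y - ∂f_2/∂z = ∂(2*x*y)/∂y - ∂(y^2 + 3*y + 1)/∂z = 2*x
Assembling: d(omega) = (2*y + 2) dx ∧ dz + (2*x) dy ∧ dz.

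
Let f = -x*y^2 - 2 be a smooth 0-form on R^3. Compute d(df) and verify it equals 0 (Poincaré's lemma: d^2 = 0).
d(df) = 0

Step 1: df = sum_i (∂f/∂x_i) dx_i = (-y^2) dx + (-2*x*y) dy + (0) dz.
Step 2: Apply d again. Using the 1-form formula, the coefficient of dx ∧ dy in d(df) is ∂^2 f/∂x ∂y - ∂^2 f/∂y ∂x = (-2*y) - (-2*y) = 0 (equality of mixed partials for smooth f).
Similarly for dx ∧ dz and dy ∧ dz — all coefficients vanish. So d(df) = 0.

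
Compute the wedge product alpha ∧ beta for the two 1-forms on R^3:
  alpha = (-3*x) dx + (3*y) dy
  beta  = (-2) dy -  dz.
alpha ∧ beta = (6*x) dx ∧ dy + (3*x) dx ∧ dz + (-3*y) dy ∧ dz

Distribute the wedge, using dx_i ∧ dx_j = -dx_j ∧ dx_i and dx_i ∧ dx_i = 0. For each pair (i, j) with i < j, the coefficient of dx_i ∧ dx_j in alpha ∧ beta is (alpha_i * beta_j - alpha_j * beta_i). Collecting: alpha ∧ beta = (6*x) dx ∧ dy + (3*x) dx ∧ dz + (-3*y) dy ∧ dz.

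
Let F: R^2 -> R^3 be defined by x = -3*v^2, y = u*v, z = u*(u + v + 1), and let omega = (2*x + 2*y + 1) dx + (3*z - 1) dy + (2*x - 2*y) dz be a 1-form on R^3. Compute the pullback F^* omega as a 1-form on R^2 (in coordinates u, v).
F^* omega = (v*(-u^2 - 11*u*v + u - 6*v^2 - 6*v - 1)) du + (3*u^3 + u^2*v + 3*u^2 - 18*u*v^2 - u + 36*v^3 - 6*v) dv

Using F^*(f dg) = (f ∘ F) d(g ∘ F), substitute each coordinate x_i by F_i(u, v) in f_i, and replace dx_i by d F_i = (∂F_i/∂u) du + (∂F_i/∂v) dv.
  For the x component: f_1(F) = 2*u*v - 6*v^2 + 1; d F_1 = (0) du + (-6*v) dv
  For the y component: f_2(F) = 3*u^2 + 3*u*v + 3*u - 1; d F_2 = (v) du + (u) dv
  For the z component: f_3(F) = 2*v*(-u - 3*v); d F_3 = (2*u + v + 1) du + (u) dv
Combining and collecting du, dv coefficients:
  coeff of du: v*(-u^2 - 11*u*v + u - 6*v^2 - 6*v - 1)
  coeff of dv: 3*u^3 + u^2*v + 3*u^2 - 18*u*v^2 - u + 36*v^3 - 6*v
F^* omega = (v*(-u^2 - 11*u*v + u - 6*v^2 - 6*v - 1)) du + (3*u^3 + u^2*v + 3*u^2 - 18*u*v^2 - u + 36*v^3 - 6*v) dv.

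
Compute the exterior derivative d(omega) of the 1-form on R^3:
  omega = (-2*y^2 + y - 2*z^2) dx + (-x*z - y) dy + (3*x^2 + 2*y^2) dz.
d(omega) = (4*y - z - 1) dx ∧ dy + (6*x + 4*z) dx ∧ dz + (x + 4*y) dy ∧ dz

For a 1-form omega = sum_i f_i dx_i, the exterior derivative is
  d(omega) = sum_{i < j} (∂f_j/∂x_i - ∂f_i/∂x_j) dx_i ∧ dx_j.
  coefficient of dx ∧ dy: ∂f_2/∂x - ∂f_1/∂y = ∂(-x*z - y)/∂x - ∂(-2*y^2 + y - 2*z^2)/∂y = 4*y - z - 1
  coefficient of dx ∧ dz: ∂f_3/∂x - ∂f_1/∂z = ∂(3*x^2 + 2*y^2)/∂x - ∂(-2*y^2 + y - 2*z^2)/∂z = 6*x + 4*z
  coefficient of dy ∧ dz: ∂f_3/∂y - ∂f_2/∂z = ∂(3*x^2 + 2*y^2)/∂y - ∂(-x*z - y)/∂z = x + 4*y
Assembling: d(omega) = (4*y - z - 1) dx ∧ dy + (6*x + 4*z) dx ∧ dz + (x + 4*y) dy ∧ dz.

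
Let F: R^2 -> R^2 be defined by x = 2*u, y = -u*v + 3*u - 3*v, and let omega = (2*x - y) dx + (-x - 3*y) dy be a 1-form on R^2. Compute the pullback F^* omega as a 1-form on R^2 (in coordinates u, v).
F^* omega = (-3*u*v^2 + 22*u*v - 31*u - 9*v^2 + 33*v) du + (-3*u^2*v + 11*u^2 - 18*u*v + 33*u - 27*v) dv

Using F^*(f dg) = (f ∘ F) d(g ∘ F), substitute each coordinate x_i by F_i(u, v) in f_i, and replace dx_i by d F_i = (∂F_i/∂u) du + (∂F_i/∂v) dv.
  For the x component: f_1(F) = u*v + u + 3*v; d F_1 = (2) du + (0) dv
  For the y component: f_2(F) = 3*u*v - 11*u + 9*v; d F_2 = (3 - v) du + (-u - 3) dv
Combining and collecting du, dv coefficients:
  coeff of du: -3*u*v^2 + 22*u*v - 31*u - 9*v^2 + 33*v
  coeff of dv: -3*u^2*v + 11*u^2 - 18*u*v + 33*u - 27*v
F^* omega = (-3*u*v^2 + 22*u*v - 31*u - 9*v^2 + 33*v) du + (-3*u^2*v + 11*u^2 - 18*u*v + 33*u - 27*v) dv.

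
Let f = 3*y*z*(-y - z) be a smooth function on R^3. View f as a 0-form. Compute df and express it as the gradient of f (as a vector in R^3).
df = (0) dx + (3*z*(-2*y - z)) dy + (3*y*(-y - 2*z)) dz; grad f = (0, 3*z*(-2*y - z), 3*y*(-y - 2*z))

For a 0-form f, d f = (∂f/∂x) dx + (∂f/∂y) dy + (∂f/∂z) dz. The components of the vector representation are exactly the entries of grad f in Cartesian coordinates:
  ∂f/∂x = 0
  ∂f/∂y = 3*z*(-2*y - z)
  ∂f/∂z = 3*y*(-y - 2*z).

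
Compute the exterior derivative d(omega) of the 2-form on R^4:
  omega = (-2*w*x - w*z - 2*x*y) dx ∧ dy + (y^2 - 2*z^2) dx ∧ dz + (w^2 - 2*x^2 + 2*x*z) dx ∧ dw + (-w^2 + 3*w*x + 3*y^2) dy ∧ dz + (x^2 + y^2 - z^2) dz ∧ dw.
d(omega) = (2*w - 2*y) dx ∧ dy ∧ dz + (-2*x - z) dx ∧ dy ∧ dw + (-2*w + 3*x + 2*y) dy ∧ dz ∧ dw

For a 2-form omega = sum_{i<j} g_{ij} dx_i ∧ dx_j, the exterior derivative is
  d(omega) = sum_{i<j} d(g_{ij}) ∧ dx_i ∧ dx_j = sum_{i<j, k} (∂g_{ij}/∂x_k) dx_k ∧ dx_i ∧ dx_j.
Expand each term, using dx_k ∧ dx_i ∧ dx_j = sgn(permutation) dx_{(a)} ∧ dx_{(b)} ∧ dx_{(c)} with (a < b < c) sorted:
  d(-2*w*x - w*z - 2*x*y) includes (∂/∂z)(-2*w*x - w*z - 2*x*y) dz = (-w) dz, which multiplied by dx ∧ dy gives (-w) dx ∧ dy ∧ dz
  d(-2*w*x - w*z - 2*x*y) includes (∂/∂w)(-2*w*x - w*z - 2*x*y) dw = (-2*x - z) dw, which multiplied by dx ∧ dy gives (-2*x - z) dx ∧ dy ∧ dw
  d(y^2 - 2*z^2) includes (∂/∂y)(y^2 - 2*z^2) dy = (2*y) dy, which multiplied by dx ∧ dz gives (-2*y) dx ∧ dy ∧ dz
  d(w^2 - 2*x^2 + 2*x*z) includes (∂/∂z)(w^2 - 2*x^2 + 2*x*z) dz = (2*x) dz, which multiplied by dx ∧ dw gives (-2*x) dx ∧ dz ∧ dw
  d(-w^2 + 3*w*x + 3*y^2) includes (∂/∂x)(-w^2 + 3*w*x + 3*y^2) dx = (3*w) dx, which multiplied by dy ∧ dz gives (3*w) dx ∧ dy ∧ dz
  d(-w^2 + 3*w*x + 3*y^2) includes (∂/∂w)(-w^2 + 3*w*x + 3*y^2) dw = (-2*w + 3*x) dw, which multiplied by dy ∧ dz gives (-2*w + 3*x) dy ∧ dz ∧ dw
  d(x^2 + y^2 - z^2) includes (∂/∂x)(x^2 + y^2 - z^2) dx = (2*x) dx, which multiplied by dz ∧ dw gives (2*x) dx ∧ dz ∧ dw
  d(x^2 + y^2 - z^2) includes (∂/∂y)(x^2 + y^2 - z^2) dy = (2*y) dy, which multiplied by dz ∧ dw gives (2*y) dy ∧ dz ∧ dw
Collecting like 3-forms: d(omega) = (2*w - 2*y) dx ∧ dy ∧ dz + (-2*x - z) dx ∧ dy ∧ dw + (-2*w + 3*x + 2*y) dy ∧ dz ∧ dw.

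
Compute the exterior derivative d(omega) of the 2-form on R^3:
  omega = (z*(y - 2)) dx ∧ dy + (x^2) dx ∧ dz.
d(omega) = (y - 2) dx ∧ dy ∧ dz

For a 2-form omega = sum_{i<j} g_{ij} dx_i ∧ dx_j, the exterior derivative is
  d(omega) = sum_{i<j} d(g_{ij}) ∧ dx_i ∧ dx_j = sum_{i<j, k} (∂g_{ij}/∂x_k) dx_k ∧ dx_i ∧ dx_j.
Expand each term, using dx_k ∧ dx_i ∧ dx_j = sgn(permutation) dx_{(a)} ∧ dx_{(b)} ∧ dx_{(c)} with (a < b < c) sorted:
  d(z*(y - 2)) includes (∂/∂z)(z*(y - 2)) dz = (y - 2) dz, which multiplied by dx ∧ dy gives (y - 2) dx ∧ dy ∧ dz
Collecting like 3-forms: d(omega) = (y - 2) dx ∧ dy ∧ dz.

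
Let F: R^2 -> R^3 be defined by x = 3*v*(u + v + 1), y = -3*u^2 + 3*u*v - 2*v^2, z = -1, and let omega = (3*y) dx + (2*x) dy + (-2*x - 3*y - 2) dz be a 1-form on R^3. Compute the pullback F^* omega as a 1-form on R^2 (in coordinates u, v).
F^* omega = (9*v*(-7*u^2 + u*v - 4*u + 2*v)) du + (-27*u^3 - 9*u^2*v - 27*u^2 + 30*u*v^2 + 45*u*v - 60*v^3 - 42*v^2) dv

Using F^*(f dg) = (f ∘ F) d(g ∘ F), substitute each coordinate x_i by F_i(u, v) in f_i, and replace dx_i by d F_i = (∂F_i/∂u) du + (∂F_i/∂v) dv.
  For the x component: f_1(F) = -9*u^2 + 9*u*v - 6*v^2; d F_1 = (3*v) du + (3*u + 6*v + 3) dv
  For the y component: f_2(F) = 6*v*(u + v + 1); d F_2 = (-6*u + 3*v) du + (3*u - 4*v) dv
  For the z component: f_3(F) = 9*u^2 - 15*u*v - 6*v - 2; d F_3 = (0) du + (0) dv
Combining and collecting du, dv coefficients:
  coeff of du: 9*v*(-7*u^2 + u*v - 4*u + 2*v)
  coeff of dv: -27*u^3 - 9*u^2*v - 27*u^2 + 30*u*v^2 + 45*u*v - 60*v^3 - 42*v^2
F^* omega = (9*v*(-7*u^2 + u*v - 4*u + 2*v)) du + (-27*u^3 - 9*u^2*v - 27*u^2 + 30*u*v^2 + 45*u*v - 60*v^3 - 42*v^2) dv.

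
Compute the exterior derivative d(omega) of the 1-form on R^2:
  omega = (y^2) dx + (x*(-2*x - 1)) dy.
d(omega) = (-4*x - 2*y - 1) dx ∧ dy

For a 1-form omega = sum_i f_i dx_i, the exterior derivative is
  d(omega) = sum_{i < j} (∂f_j/∂x_i - ∂f_i/∂x_j) dx_i ∧ dx_j.
  coefficient of dx ∧ dy: ∂f_2/∂x - ∂f_1/∂y = ∂(x*(-2*x - 1))/∂x - ∂(y^2)/∂y = -4*x - 2*y - 1
Assembling: d(omega) = (-4*x - 2*y - 1) dx ∧ dy.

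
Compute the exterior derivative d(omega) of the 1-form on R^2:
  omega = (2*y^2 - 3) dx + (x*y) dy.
d(omega) = (-3*y) dx ∧ dy

For a 1-form omega = sum_i f_i dx_i, the exterior derivative is
  d(omega) = sum_{i < j} (∂f_j/∂x_i - ∂f_i/∂x_j) dx_i ∧ dx_j.
  coefficient of dx ∧ dy: ∂f_2/∂x - ∂f_1/∂y = ∂(x*y)/∂x - ∂(2*y^2 - 3)/∂y = -3*y
Assembling: d(omega) = (-3*y) dx ∧ dy.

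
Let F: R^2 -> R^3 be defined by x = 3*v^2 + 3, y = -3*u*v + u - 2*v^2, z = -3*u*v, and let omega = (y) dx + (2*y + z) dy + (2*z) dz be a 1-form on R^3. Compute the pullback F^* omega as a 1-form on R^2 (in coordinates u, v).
F^* omega = (45*u*v^2 - 15*u*v + 2*u + 12*v^3 - 4*v^2) du + (45*u^2*v - 6*u^2 + 30*u*v^2 - 2*u*v + 4*v^3) dv

Using F^*(f dg) = (f ∘ F) d(g ∘ F), substitute each coordinate x_i by F_i(u, v) in f_i, and replace dx_i by d F_i = (∂F_i/∂u) du + (∂F_i/∂v) dv.
  For the x component: f_1(F) = -3*u*v + u - 2*v^2; d F_1 = (0) du + (6*v) dv
  For the y component: f_2(F) = -9*u*v + 2*u - 4*v^2; d F_2 = (1 - 3*v) du + (-3*u - 4*v) dv
  For the z component: f_3(F) = -6*u*v; d F_3 = (-3*v) du + (-3*u) dv
Combining and collecting du, dv coefficients:
  coeff of du: 45*u*v^2 - 15*u*v + 2*u + 12*v^3 - 4*v^2
  coeff of dv: 45*u^2*v - 6*u^2 + 30*u*v^2 - 2*u*v + 4*v^3
F^* omega = (45*u*v^2 - 15*u*v + 2*u + 12*v^3 - 4*v^2) du + (45*u^2*v - 6*u^2 + 30*u*v^2 - 2*u*v + 4*v^3) dv.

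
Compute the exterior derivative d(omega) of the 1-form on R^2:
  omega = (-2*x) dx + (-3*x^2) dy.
d(omega) = (-6*x) dx ∧ dy

For a 1-form omega = sum_i f_i dx_i, the exterior derivative is
  d(omega) = sum_{i < j} (∂f_j/∂x_i - ∂f_i/∂x_j) dx_i ∧ dx_j.
  coefficient of dx ∧ dy: ∂f_2/∂x - ∂f_1/∂y = ∂(-3*x^2)/∂x - ∂(-2*x)/∂y = -6*x
Assembling: d(omega) = (-6*x) dx ∧ dy.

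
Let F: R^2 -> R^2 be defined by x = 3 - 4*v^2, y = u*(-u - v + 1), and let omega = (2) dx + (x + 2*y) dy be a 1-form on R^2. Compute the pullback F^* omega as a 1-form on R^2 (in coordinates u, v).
F^* omega = (4*u^3 + 6*u^2*v - 6*u^2 + 10*u*v^2 - 4*u*v - 4*u + 4*v^3 - 4*v^2 - 3*v + 3) du + (2*u^3 + 2*u^2*v - 2*u^2 + 4*u*v^2 - 3*u - 16*v) dv

Using F^*(f dg) = (f ∘ F) d(g ∘ F), substitute each coordinate x_i by F_i(u, v) in f_i, and replace dx_i by d F_i = (∂F_i/∂u) du + (∂F_i/∂v) dv.
  For the x component: f_1(F) = 2; d F_1 = (0) du + (-8*v) dv
  For the y component: f_2(F) = -2*u^2 - 2*u*v + 2*u - 4*v^2 + 3; d F_2 = (-2*u - v + 1) du + (-u) dv
Combining and collecting du, dv coefficients:
  coeff of du: 4*u^3 + 6*u^2*v - 6*u^2 + 10*u*v^2 - 4*u*v - 4*u + 4*v^3 - 4*v^2 - 3*v + 3
  coeff of dv: 2*u^3 + 2*u^2*v - 2*u^2 + 4*u*v^2 - 3*u - 16*v
F^* omega = (4*u^3 + 6*u^2*v - 6*u^2 + 10*u*v^2 - 4*u*v - 4*u + 4*v^3 - 4*v^2 - 3*v + 3) du + (2*u^3 + 2*u^2*v - 2*u^2 + 4*u*v^2 - 3*u - 16*v) dv.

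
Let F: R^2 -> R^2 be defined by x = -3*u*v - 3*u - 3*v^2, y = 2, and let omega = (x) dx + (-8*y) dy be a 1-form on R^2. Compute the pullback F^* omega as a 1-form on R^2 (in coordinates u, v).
F^* omega = (9*u*v^2 + 18*u*v + 9*u + 9*v^3 + 9*v^2) du + (9*u^2*v + 9*u^2 + 27*u*v^2 + 18*u*v + 18*v^3) dv

Using F^*(f dg) = (f ∘ F) d(g ∘ F), substitute each coordinate x_i by F_i(u, v) in f_i, and replace dx_i by d F_i = (∂F_i/∂u) du + (∂F_i/∂v) dv.
  For the x component: f_1(F) = -3*u*v - 3*u - 3*v^2; d F_1 = (-3*v - 3) du + (-3*u - 6*v) dv
  For the y component: f_2(F) = -16; d F_2 = (0) du + (0) dv
Combining and collecting du, dv coefficients:
  coeff of du: 9*u*v^2 + 18*u*v + 9*u + 9*v^3 + 9*v^2
  coeff of dv: 9*u^2*v + 9*u^2 + 27*u*v^2 + 18*u*v + 18*v^3
F^* omega = (9*u*v^2 + 18*u*v + 9*u + 9*v^3 + 9*v^2) du + (9*u^2*v + 9*u^2 + 27*u*v^2 + 18*u*v + 18*v^3) dv.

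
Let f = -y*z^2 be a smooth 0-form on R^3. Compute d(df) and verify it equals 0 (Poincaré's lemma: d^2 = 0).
d(df) = 0

Step 1: df = sum_i (∂f/∂x_i) dx_i = (0) dx + (-z^2) dy + (-2*y*z) dz.
Step 2: Apply d again. Using the 1-form formula, the coefficient of dx ∧ dy in d(df) is ∂^2 f/∂x ∂y - ∂^2 f/∂y ∂x = (0) - (0) = 0 (equality of mixed partials for smooth f).
Similarly for dx ∧ dz and dy ∧ dz — all coefficients vanish. So d(df) = 0.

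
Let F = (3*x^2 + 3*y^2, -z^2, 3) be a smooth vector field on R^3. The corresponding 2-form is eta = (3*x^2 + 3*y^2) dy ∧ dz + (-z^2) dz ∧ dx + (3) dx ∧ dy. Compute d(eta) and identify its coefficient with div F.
d(eta) = (6*x) dx ∧ dy ∧ dz; div F = 6*x

For a 2-form in R^3 of the form above, applying d gives a 3-form with coefficient ∂P/∂x + ∂Q/∂y + ∂R/∂z:
  ∂P/∂x = 6*x
  ∂Q/∂y = 0
  ∂R/∂z = 0
Sum = 6*x, which is exactly div F.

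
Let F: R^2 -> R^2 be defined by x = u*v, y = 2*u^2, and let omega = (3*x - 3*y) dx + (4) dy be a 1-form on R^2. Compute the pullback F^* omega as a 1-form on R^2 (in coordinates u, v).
F^* omega = (u*(-6*u*v + 3*v^2 + 16)) du + (3*u^2*(-2*u + v)) dv

Using F^*(f dg) = (f ∘ F) d(g ∘ F), substitute each coordinate x_i by F_i(u, v) in f_i, and replace dx_i by d F_i = (∂F_i/∂u) du + (∂F_i/∂v) dv.
  For the x component: f_1(F) = 3*u*(-2*u + v); d F_1 = (v) du + (u) dv
  For the y component: f_2(F) = 4; d F_2 = (4*u) du + (0) dv
Combining and collecting du, dv coefficients:
  coeff of du: u*(-6*u*v + 3*v^2 + 16)
  coeff of dv: 3*u^2*(-2*u + v)
F^* omega = (u*(-6*u*v + 3*v^2 + 16)) du + (3*u^2*(-2*u + v)) dv.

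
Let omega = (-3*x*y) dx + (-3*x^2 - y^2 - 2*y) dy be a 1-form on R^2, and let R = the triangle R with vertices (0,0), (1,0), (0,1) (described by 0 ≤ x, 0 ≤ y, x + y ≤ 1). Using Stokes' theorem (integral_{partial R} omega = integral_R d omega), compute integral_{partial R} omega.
integral_(partial R) omega = -1/2

Stokes: integral_partial_R omega = integral_R d omega with d omega = (∂Q/∂x - ∂P/∂y) dx ∧ dy.
  ∂Q/∂x = -6*x
  ∂P/∂y = -3*x
  integrand = ∂Q/∂x - ∂P/∂y = -3*x.
Integrating over R: integral_0^1 integral_0^{1-x} (-3*x) dy dx = -1/2.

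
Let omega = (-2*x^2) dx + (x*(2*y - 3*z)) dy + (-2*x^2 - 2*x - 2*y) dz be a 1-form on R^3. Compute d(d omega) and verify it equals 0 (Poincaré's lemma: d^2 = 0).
d(d omega) = 0

Step 1: d omega = sum_{i<j} (∂f_j/∂x_i - ∂f_i/∂x_j) dx_i ∧ dx_j:
  coeff of dx ∧ dy: 2*y - 3*z
  coeff of dx ∧ dz: -4*x - 2
  coeff of dy ∧ dz: 3*x - 2
Step 2: Apply d again to each 2-form coefficient. The only possible 3-form in R^3 is dx ∧ dy ∧ dz, with coefficient
  ∂(coeff of dy∧dz)/∂x - ∂(coeff of dx∧dz)/∂y + ∂(coeff of dx∧dy)/∂z
  = ∂/∂x (3*x - 2) - ∂/∂y (-4*x - 2) + ∂/∂z (2*y - 3*z).
Each of these terms simplifies to sums of mixed partials that cancel in pairs. The result is 0 (by equality of mixed partials for smooth functions — Schwarz / Clairaut).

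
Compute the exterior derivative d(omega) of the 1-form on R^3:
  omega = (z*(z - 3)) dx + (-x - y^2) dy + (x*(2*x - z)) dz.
d(omega) = (-1) dx ∧ dy + (4*x - 3*z + 3) dx ∧ dz

For a 1-form omega = sum_i f_i dx_i, the exterior derivative is
  d(omega) = sum_{i < j} (∂f_j/∂x_i - ∂f_i/∂x_j) dx_i ∧ dx_j.
  coefficient of dx ∧ dy: ∂f_2/∂x - ∂f_1/∂y = ∂(-x - y^2)/∂x - ∂(z*(z - 3))/∂y = -1
  coefficient of dx ∧ dz: ∂f_3/∂x - ∂f_1/∂z = ∂(x*(2*x - z))/∂x - ∂(z*(z - 3))/∂z = 4*x - 3*z + 3
Assembling: d(omega) = (-1) dx ∧ dy + (4*x - 3*z + 3) dx ∧ dz.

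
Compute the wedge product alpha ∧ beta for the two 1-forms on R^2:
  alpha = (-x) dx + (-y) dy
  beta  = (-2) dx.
alpha ∧ beta = (-2*y) dx ∧ dy

Distribute the wedge, using dx_i ∧ dx_j = -dx_j ∧ dx_i and dx_i ∧ dx_i = 0. For each pair (i, j) with i < j, the coefficient of dx_i ∧ dx_j in alpha ∧ beta is (alpha_i * beta_j - alpha_j * beta_i). Collecting: alpha ∧ beta = (-2*y) dx ∧ dy.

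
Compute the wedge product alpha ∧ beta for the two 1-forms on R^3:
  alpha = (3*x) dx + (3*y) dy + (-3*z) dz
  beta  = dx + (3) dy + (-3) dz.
alpha ∧ beta = (9*x - 3*y) dx ∧ dy + (-9*x + 3*z) dx ∧ dz + (-9*y + 9*z) dy ∧ dz

Distribute the wedge, using dx_i ∧ dx_j = -dx_j ∧ dx_i and dx_i ∧ dx_i = 0. For each pair (i, j) with i < j, the coefficient of dx_i ∧ dx_j in alpha ∧ beta is (alpha_i * beta_j - alpha_j * beta_i). Collecting: alpha ∧ beta = (9*x - 3*y) dx ∧ dy + (-9*x + 3*z) dx ∧ dz + (-9*y + 9*z) dy ∧ dz.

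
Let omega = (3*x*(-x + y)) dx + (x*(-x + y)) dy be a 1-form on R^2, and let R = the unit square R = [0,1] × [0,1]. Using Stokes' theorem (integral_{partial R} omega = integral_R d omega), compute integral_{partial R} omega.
integral_(partial R) omega = -2

Stokes: integral_partial_R omega = integral_R d omega with d omega = (∂Q/∂x - ∂P/∂y) dx ∧ dy.
  ∂Q/∂x = -2*x + y
  ∂P/∂y = 3*x
  integrand = ∂Q/∂x - ∂P/∂y = -5*x + y.
Integrating over R: integral_0^1 integral_0^1 (-5*x + y) dx dy = -2.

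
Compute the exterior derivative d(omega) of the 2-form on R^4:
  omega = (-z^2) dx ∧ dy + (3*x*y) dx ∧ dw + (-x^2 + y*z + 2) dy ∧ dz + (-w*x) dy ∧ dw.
d(omega) = (-2*x - 2*z) dx ∧ dy ∧ dz + (-w - 3*x) dx ∧ dy ∧ dw

For a 2-form omega = sum_{i<j} g_{ij} dx_i ∧ dx_j, the exterior derivative is
  d(omega) = sum_{i<j} d(g_{ij}) ∧ dx_i ∧ dx_j = sum_{i<j, k} (∂g_{ij}/∂x_k) dx_k ∧ dx_i ∧ dx_j.
Expand each term, using dx_k ∧ dx_i ∧ dx_j = sgn(permutation) dx_{(a)} ∧ dx_{(b)} ∧ dx_{(c)} with (a < b < c) sorted:
  d(-z^2) includes (∂/∂z)(-z^2) dz = (-2*z) dz, which multiplied by dx ∧ dy gives (-2*z) dx ∧ dy ∧ dz
  d(3*x*y) includes (∂/∂y)(3*x*y) dy = (3*x) dy, which multiplied by dx ∧ dw gives (-3*x) dx ∧ dy ∧ dw
  d(-x^2 + y*z + 2) includes (∂/∂x)(-x^2 + y*z + 2) dx = (-2*x) dx, which multiplied by dy ∧ dz gives (-2*x) dx ∧ dy ∧ dz
  d(-w*x) includes (∂/∂x)(-w*x) dx = (-w) dx, which multiplied by dy ∧ dw gives (-w) dx ∧ dy ∧ dw
Collecting like 3-forms: d(omega) = (-2*x - 2*z) dx ∧ dy ∧ dz + (-w - 3*x) dx ∧ dy ∧ dw.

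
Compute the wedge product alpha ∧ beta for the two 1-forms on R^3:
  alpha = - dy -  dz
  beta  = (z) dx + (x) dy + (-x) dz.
alpha ∧ beta = (z) dx ∧ dy + (2*x) dy ∧ dz + (z) dx ∧ dz

Distribute the wedge, using dx_i ∧ dx_j = -dx_j ∧ dx_i and dx_i ∧ dx_i = 0. For each pair (i, j) with i < j, the coefficient of dx_i ∧ dx_j in alpha ∧ beta is (alpha_i * beta_j - alpha_j * beta_i). Collecting: alpha ∧ beta = (z) dx ∧ dy + (2*x) dy ∧ dz + (z) dx ∧ dz.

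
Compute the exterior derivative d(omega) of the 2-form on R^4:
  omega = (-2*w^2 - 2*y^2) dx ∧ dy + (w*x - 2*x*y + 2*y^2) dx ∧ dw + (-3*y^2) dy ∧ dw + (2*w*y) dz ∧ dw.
d(omega) = (-4*w + 2*x - 4*y) dx ∧ dy ∧ dw + (2*w) dy ∧ dz ∧ dw

For a 2-form omega = sum_{i<j} g_{ij} dx_i ∧ dx_j, the exterior derivative is
  d(omega) = sum_{i<j} d(g_{ij}) ∧ dx_i ∧ dx_j = sum_{i<j, k} (∂g_{ij}/∂x_k) dx_k ∧ dx_i ∧ dx_j.
Expand each term, using dx_k ∧ dx_i ∧ dx_j = sgn(permutation) dx_{(a)} ∧ dx_{(b)} ∧ dx_{(c)} with (a < b < c) sorted:
  d(-2*w^2 - 2*y^2) includes (∂/∂w)(-2*w^2 - 2*y^2) dw = (-4*w) dw, which multiplied by dx ∧ dy gives (-4*w) dx ∧ dy ∧ dw
  d(w*x - 2*x*y + 2*y^2) includes (∂/∂y)(w*x - 2*x*y + 2*y^2) dy = (-2*x + 4*y) dy, which multiplied by dx ∧ dw gives (2*x - 4*y) dx ∧ dy ∧ dw
  d(2*w*y) includes (∂/∂y)(2*w*y) dy = (2*w) dy, which multiplied by dz ∧ dw gives (2*w) dy ∧ dz ∧ dw
Collecting like 3-forms: d(omega) = (-4*w + 2*x - 4*y) dx ∧ dy ∧ dw + (2*w) dy ∧ dz ∧ dw.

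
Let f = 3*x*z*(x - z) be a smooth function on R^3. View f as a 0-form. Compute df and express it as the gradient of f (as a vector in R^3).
df = (3*z*(2*x - z)) dx + (0) dy + (3*x*(x - 2*z)) dz; grad f = (3*z*(2*x - z), 0, 3*x*(x - 2*z))

For a 0-form f, d f = (∂f/∂x) dx + (∂f/∂y) dy + (∂f/∂z) dz. The components of the vector representation are exactly the entries of grad f in Cartesian coordinates:
  ∂f/∂x = 3*z*(2*x - z)
  ∂f/∂y = 0
  ∂f/∂z = 3*x*(x - 2*z).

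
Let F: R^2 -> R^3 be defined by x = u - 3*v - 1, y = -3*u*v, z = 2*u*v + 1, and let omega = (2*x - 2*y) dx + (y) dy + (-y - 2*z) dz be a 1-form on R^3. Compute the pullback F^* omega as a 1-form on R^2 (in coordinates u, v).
F^* omega = (7*u*v^2 + 6*u*v + 2*u - 10*v - 2) du + (7*u^2*v - 18*u*v - 10*u + 18*v + 6) dv

Using F^*(f dg) = (f ∘ F) d(g ∘ F), substitute each coordinate x_i by F_i(u, v) in f_i, and replace dx_i by d F_i = (∂F_i/∂u) du + (∂F_i/∂v) dv.
  For the x component: f_1(F) = 6*u*v + 2*u - 6*v - 2; d F_1 = (1) du + (-3) dv
  For the y component: f_2(F) = -3*u*v; d F_2 = (-3*v) du + (-3*u) dv
  For the z component: f_3(F) = -u*v - 2; d F_3 = (2*v) du + (2*u) dv
Combining and collecting du, dv coefficients:
  coeff of du: 7*u*v^2 + 6*u*v + 2*u - 10*v - 2
  coeff of dv: 7*u^2*v - 18*u*v - 10*u + 18*v + 6
F^* omega = (7*u*v^2 + 6*u*v + 2*u - 10*v - 2) du + (7*u^2*v - 18*u*v - 10*u + 18*v + 6) dv.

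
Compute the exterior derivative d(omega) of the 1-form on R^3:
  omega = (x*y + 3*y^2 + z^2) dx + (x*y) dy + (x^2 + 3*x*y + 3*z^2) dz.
d(omega) = (-x - 5*y) dx ∧ dy + (2*x + 3*y - 2*z) dx ∧ dz + (3*x) dy ∧ dz

For a 1-form omega = sum_i f_i dx_i, the exterior derivative is
  d(omega) = sum_{i < j} (∂f_j/∂x_i - ∂f_i/∂x_j) dx_i ∧ dx_j.
  coefficient of dx ∧ dy: ∂f_2/∂x - ∂f_1/∂y = ∂(x*y)/∂x - ∂(x*y + 3*y^2 + z^2)/∂y = -x - 5*y
  coefficient of dx ∧ dz: ∂f_3/∂x - ∂f_1/∂z = ∂(x^2 + 3*x*y + 3*z^2)/∂x - ∂(x*y + 3*y^2 + z^2)/∂z = 2*x + 3*y - 2*z
  coefficient of dy ∧ dz: ∂f_3/∂y - ∂f_2/∂z = ∂(x^2 + 3*x*y + 3*z^2)/∂y - ∂(x*y)/∂z = 3*x
Assembling: d(omega) = (-x - 5*y) dx ∧ dy + (2*x + 3*y - 2*z) dx ∧ dz + (3*x) dy ∧ dz.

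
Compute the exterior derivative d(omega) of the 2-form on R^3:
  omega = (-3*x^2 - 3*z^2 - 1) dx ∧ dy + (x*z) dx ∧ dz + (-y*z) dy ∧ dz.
d(omega) = (-6*z) dx ∧ dy ∧ dz

For a 2-form omega = sum_{i<j} g_{ij} dx_i ∧ dx_j, the exterior derivative is
  d(omega) = sum_{i<j} d(g_{ij}) ∧ dx_i ∧ dx_j = sum_{i<j, k} (∂g_{ij}/∂x_k) dx_k ∧ dx_i ∧ dx_j.
Expand each term, using dx_k ∧ dx_i ∧ dx_j = sgn(permutation) dx_{(a)} ∧ dx_{(b)} ∧ dx_{(c)} with (a < b < c) sorted:
  d(-3*x^2 - 3*z^2 - 1) includes (∂/∂z)(-3*x^2 - 3*z^2 - 1) dz = (-6*z) dz, which multiplied by dx ∧ dy gives (-6*z) dx ∧ dy ∧ dz
Collecting like 3-forms: d(omega) = (-6*z) dx ∧ dy ∧ dz.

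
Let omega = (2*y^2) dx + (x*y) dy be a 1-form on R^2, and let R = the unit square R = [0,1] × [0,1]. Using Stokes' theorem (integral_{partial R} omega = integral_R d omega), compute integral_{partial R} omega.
integral_(partial R) omega = -3/2

Stokes: integral_partial_R omega = integral_R d omega with d omega = (∂Q/∂x - ∂P/∂y) dx ∧ dy.
  ∂Q/∂x = y
  ∂P/∂y = 4*y
  integrand = ∂Q/∂x - ∂P/∂y = -3*y.
Integrating over R: integral_0^1 integral_0^1 (-3*y) dx dy = -3/2.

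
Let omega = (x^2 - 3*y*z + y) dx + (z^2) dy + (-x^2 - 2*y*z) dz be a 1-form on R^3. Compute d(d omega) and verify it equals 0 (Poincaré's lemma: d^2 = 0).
d(d omega) = 0

Step 1: d omega = sum_{i<j} (∂f_j/∂x_i - ∂f_i/∂x_j) dx_i ∧ dx_j:
  coeff of dx ∧ dy: 3*z - 1
  coeff of dx ∧ dz: -2*x + 3*y
  coeff of dy ∧ dz: -4*z
Step 2: Apply d again to each 2-form coefficient. The only possible 3-form in R^3 is dx ∧ dy ∧ dz, with coefficient
  ∂(coeff of dy∧dz)/∂x - ∂(coeff of dx∧dz)/∂y + ∂(coeff of dx∧dy)/∂z
  = ∂/∂x (-4*z) - ∂/∂y (-2*x + 3*y) + ∂/∂z (3*z - 1).
Each of these terms simplifies to sums of mixed partials that cancel in pairs. The result is 0 (by equality of mixed partials for smooth functions — Schwarz / Clairaut).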